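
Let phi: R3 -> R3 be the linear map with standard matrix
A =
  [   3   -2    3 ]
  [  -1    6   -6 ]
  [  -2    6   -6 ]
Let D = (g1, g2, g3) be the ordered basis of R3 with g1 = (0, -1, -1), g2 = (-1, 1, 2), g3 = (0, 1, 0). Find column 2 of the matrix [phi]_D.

Column 2 of [phi]_D is the D-coordinate vector of phi(g2).
In standard coordinates phi(g2) = A g2 = (1, -5, -4).
Converting to D: (1, -5, -4) = 2g1 - g2 - 2g3, so the coordinate vector is (2, -1, -2).

(2, -1, -2)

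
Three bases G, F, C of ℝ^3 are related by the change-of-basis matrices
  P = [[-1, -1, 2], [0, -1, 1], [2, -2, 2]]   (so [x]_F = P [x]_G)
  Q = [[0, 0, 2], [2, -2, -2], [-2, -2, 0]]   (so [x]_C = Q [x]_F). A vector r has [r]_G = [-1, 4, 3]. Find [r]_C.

[-8, 16, -4]

Composing the changes, [r]_C = Q P [r]_G.
Q P = [[4, -4, 4], [-6, 4, -2], [2, 4, -6]]; applying this to [-1, 4, 3] gives [-8, 16, -4].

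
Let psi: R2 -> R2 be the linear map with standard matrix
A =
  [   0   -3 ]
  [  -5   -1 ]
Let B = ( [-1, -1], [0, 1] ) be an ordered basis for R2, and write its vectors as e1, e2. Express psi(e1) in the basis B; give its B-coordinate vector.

[-3, 3]

Compute psi(e1) = A e1 = [3, 6] in standard coordinates.
Then write this in B-coordinates: solve for y in y_1 e1 + y_2 e2 = [3, 6].
This gives y = [-3, 3], which is column 1 of [psi]_B.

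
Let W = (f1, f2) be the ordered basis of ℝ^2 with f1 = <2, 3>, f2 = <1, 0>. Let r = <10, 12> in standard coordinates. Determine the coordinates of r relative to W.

<4, 2>

[r]_W is the unique c with M c = r, where M has columns f1, f2.
System: 2c_1 + c_2 = 10, 3c_1 + 0c_2 = 12; solving gives c_1 = 4, c_2 = 2.
Check: 4f1 + 2f2 = <10, 12>.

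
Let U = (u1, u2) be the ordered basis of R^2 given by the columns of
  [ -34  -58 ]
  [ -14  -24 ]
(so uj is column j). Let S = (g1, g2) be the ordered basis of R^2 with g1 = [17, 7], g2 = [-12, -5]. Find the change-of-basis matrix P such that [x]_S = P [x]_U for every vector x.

[[-2, -2], [0, 2]]

Let M have columns uj and N have columns gj. Then for every x, N [x]_S = x = M [x]_U, so P = N^(-1) M.
Since det N = -1, N^(-1) has integer entries; multiplying gives P = [[-2, -2], [0, 2]].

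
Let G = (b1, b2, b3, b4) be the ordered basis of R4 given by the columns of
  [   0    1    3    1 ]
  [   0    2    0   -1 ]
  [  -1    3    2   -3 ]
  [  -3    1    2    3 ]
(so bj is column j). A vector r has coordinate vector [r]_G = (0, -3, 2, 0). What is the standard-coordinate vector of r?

(3, -6, -5, 1)

r = M [r]_G, where M has columns b1, ..., b4.
Carrying out the matrix-vector product, r = (3, -6, -5, 1).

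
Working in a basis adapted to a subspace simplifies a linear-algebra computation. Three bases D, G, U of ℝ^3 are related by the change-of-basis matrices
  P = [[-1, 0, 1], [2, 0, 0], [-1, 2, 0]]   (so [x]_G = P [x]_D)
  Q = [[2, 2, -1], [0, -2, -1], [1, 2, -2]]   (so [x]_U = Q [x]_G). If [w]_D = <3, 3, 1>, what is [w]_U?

<5, -15, 4>

Composing the changes, [w]_U = Q P [w]_D.
Q P = [[3, -2, 2], [-3, -2, 0], [5, -4, 1]]; applying this to <3, 3, 1> gives <5, -15, 4>.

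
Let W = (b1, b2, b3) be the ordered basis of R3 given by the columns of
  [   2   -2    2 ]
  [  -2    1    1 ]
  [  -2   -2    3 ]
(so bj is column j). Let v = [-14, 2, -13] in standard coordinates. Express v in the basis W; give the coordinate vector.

[-1, 3, -3]

[v]_W is the unique c with M c = v, where M has columns b1, ..., b3.
Solving this 3x3 system gives c = (-1, 3, -3).
Check: -b1 + 3b2 - 3b3 = [-14, 2, -13].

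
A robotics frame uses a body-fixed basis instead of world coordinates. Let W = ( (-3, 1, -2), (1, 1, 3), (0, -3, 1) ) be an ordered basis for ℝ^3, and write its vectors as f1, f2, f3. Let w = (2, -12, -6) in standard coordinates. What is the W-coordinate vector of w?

[w]_W is the unique c with M c = w, where M has columns f1, ..., f3.
Gaussian elimination on [M | w] yields c = (-2, -4, 2).
Check: -2f1 - 4f2 + 2f3 = (2, -12, -6).

(-2, -4, 2)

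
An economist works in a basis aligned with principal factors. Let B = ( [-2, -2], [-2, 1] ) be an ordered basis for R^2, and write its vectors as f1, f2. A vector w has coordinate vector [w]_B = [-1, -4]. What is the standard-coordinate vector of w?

[10, -2]

The coordinates say w = -f1 - 4f2; adding the scaled basis vectors gives [10, -2].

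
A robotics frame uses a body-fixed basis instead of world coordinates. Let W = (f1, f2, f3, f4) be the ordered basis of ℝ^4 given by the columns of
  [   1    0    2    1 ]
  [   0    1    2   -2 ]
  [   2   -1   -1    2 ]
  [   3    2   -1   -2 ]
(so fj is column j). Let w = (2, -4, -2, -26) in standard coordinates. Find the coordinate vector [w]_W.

(-4, -4, 2, 2)

[w]_W is the unique c with M c = w, where M has columns f1, ..., f4.
Solving this 4x4 system gives c = (-4, -4, 2, 2).
Check: -4f1 - 4f2 + 2f3 + 2f4 = (2, -4, -2, -26).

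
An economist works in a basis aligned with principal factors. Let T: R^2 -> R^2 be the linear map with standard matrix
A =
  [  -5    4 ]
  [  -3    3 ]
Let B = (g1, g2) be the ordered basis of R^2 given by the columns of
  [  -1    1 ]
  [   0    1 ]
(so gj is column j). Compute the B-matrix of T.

With P the matrix whose columns are g1, g2, [T]_B = P^(-1) A P.
Column by column: T(g1) = A g1 = [5, 3]; its B-coordinates [-2, 3] give column 1.
Continuing for each basis vector yields [T]_B = [[-2, 1], [3, 0]].

[[-2, 1], [3, 0]]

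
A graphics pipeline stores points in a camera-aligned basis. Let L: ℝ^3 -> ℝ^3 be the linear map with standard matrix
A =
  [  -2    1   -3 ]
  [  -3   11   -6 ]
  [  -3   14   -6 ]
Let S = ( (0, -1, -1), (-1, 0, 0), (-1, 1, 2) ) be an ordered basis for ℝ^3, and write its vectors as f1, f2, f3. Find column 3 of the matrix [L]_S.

Compute L(f3) = A f3 = (-3, 2, 5) in standard coordinates.
Then write this in S-coordinates: solve for y in y_1 f1 + ... + y_3 f3 = (-3, 2, 5).
This gives y = (1, 0, 3), which is column 3 of [L]_S.

(1, 0, 3)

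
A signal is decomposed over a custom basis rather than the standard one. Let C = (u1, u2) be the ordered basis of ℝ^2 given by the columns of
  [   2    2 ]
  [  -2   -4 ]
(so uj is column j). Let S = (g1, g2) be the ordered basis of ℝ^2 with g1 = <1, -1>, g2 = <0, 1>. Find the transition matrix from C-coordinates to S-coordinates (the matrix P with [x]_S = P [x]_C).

[[2, 2], [0, -2]]

Column j of P is [uj]_S, since P maps C-coordinates to S-coordinates.
Expressing u1 in S: u1 = 2g1 + 0·g2, so column 1 of P is <2, 0>.
Doing the same for each uj gives P = [[2, 2], [0, -2]].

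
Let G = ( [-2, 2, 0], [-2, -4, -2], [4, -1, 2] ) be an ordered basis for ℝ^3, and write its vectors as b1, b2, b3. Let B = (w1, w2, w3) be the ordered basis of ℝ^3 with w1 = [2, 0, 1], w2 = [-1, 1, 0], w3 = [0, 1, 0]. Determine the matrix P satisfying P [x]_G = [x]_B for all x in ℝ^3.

[[0, -2, 2], [2, -2, 0], [0, -2, -1]]

Take x = bj: its G-coordinates are the j-th standard unit vector, so P e_j — column j of P — equals [bj]_B.
b1 = 0·w1 + 2w2 + 0·w3, giving column 1 = [0, 2, 0]; repeating for each j gives P = [[0, -2, 2], [2, -2, 0], [0, -2, -1]].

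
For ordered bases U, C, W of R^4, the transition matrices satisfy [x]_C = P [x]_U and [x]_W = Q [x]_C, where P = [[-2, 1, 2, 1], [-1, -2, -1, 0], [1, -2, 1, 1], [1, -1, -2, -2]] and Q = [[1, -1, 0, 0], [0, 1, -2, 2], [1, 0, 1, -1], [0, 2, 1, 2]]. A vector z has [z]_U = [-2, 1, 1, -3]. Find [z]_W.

[5, 13, -3, -6]

First [z]_C = P [z]_U = [4, -1, -6, 1].
Then [z]_W = Q [z]_C = [5, 13, -3, -6].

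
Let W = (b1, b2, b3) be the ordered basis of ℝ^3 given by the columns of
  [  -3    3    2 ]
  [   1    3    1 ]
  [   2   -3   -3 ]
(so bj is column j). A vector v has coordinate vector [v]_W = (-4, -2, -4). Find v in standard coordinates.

(-2, -14, 10)

By definition v = -4b1 - 2b2 - 4b3.
Summing componentwise gives (-2, -14, 10).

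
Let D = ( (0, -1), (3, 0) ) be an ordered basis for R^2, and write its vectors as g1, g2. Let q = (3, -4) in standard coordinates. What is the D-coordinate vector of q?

(4, 1)

We seek scalars with c_1 g1 + c_2 g2 = q; equivalently solve M c = q where the columns of M are g1, g2.
System: 0c_1 + 3c_2 = 3, -c_1 + 0c_2 = -4; solving gives c_1 = 4, c_2 = 1.
Check: 4g1 + g2 = (3, -4).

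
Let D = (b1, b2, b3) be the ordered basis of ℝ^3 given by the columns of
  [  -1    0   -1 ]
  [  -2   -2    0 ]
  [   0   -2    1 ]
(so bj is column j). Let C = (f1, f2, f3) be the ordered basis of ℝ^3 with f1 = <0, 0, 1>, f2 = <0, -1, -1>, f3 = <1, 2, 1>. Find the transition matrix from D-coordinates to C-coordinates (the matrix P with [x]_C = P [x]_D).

Let M have columns bj and N have columns fj. Then for every x, N [x]_C = x = M [x]_D, so P = N^(-1) M.
Since det N = 1, N^(-1) has integer entries; multiplying gives P = [[1, 0, 0], [0, 2, -2], [-1, 0, -1]].

[[1, 0, 0], [0, 2, -2], [-1, 0, -1]]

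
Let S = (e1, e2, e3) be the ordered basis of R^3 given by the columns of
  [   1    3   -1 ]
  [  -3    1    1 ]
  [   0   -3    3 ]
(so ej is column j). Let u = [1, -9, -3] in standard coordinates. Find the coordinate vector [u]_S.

[2, -1, -2]

[u]_S is the unique c with M c = u, where M has columns e1, ..., e3.
Gaussian elimination on [M | u] yields c = (2, -1, -2).
Check: 2e1 - e2 - 2e3 = [1, -9, -3].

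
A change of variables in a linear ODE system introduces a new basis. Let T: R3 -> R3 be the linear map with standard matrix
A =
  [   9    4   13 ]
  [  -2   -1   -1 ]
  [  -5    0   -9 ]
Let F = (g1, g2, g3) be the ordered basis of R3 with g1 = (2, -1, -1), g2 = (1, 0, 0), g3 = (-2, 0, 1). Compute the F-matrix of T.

With P the matrix whose columns are g1, ..., g3, [T]_F = P^(-1) A P.
Column by column: T(g1) = A g1 = (1, -2, -1); its F-coordinates (2, -1, 1) give column 1.
Continuing for each basis vector yields [T]_F = [[2, 2, -3], [-1, -1, -3], [1, -3, -2]].

[[2, 2, -3], [-1, -1, -3], [1, -3, -2]]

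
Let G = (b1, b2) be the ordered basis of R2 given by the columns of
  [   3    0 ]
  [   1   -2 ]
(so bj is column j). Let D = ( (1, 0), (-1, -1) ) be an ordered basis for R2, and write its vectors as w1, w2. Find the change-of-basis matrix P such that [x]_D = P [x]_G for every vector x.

[[2, 2], [-1, 2]]

Let M have columns bj and N have columns wj. Then for every x, N [x]_D = x = M [x]_G, so P = N^(-1) M.
Since det N = -1, N^(-1) has integer entries; multiplying gives P = [[2, 2], [-1, 2]].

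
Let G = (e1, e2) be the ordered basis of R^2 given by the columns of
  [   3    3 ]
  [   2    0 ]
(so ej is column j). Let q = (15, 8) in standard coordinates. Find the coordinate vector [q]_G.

(4, 1)

We seek scalars with c_1 e1 + c_2 e2 = q; equivalently solve M c = q where the columns of M are e1, e2.
System: 3c_1 + 3c_2 = 15, 2c_1 + 0c_2 = 8; solving gives c_1 = 4, c_2 = 1.
Check: 4e1 + e2 = (15, 8).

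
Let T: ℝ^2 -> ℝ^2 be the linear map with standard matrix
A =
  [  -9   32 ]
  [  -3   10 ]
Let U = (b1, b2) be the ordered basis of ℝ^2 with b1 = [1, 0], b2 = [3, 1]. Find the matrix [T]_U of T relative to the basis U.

[[0, 2], [-3, 1]]

The j-th column of [T]_U is [T(bj)]_U.
T(b1) = A b1 = [-9, -3] = 0·b1 - 3b2, so column 1 is [0, -3].
Repeating for b2 and assembling the columns gives [[0, 2], [-3, 1]].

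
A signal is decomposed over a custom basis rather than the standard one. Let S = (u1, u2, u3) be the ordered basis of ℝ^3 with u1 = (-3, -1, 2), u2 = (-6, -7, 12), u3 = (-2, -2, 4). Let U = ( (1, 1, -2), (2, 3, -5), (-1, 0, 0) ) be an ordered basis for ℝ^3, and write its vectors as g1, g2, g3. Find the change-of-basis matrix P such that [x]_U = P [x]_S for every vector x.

Take x = uj: its S-coordinates are the j-th standard unit vector, so P e_j — column j of P — equals [uj]_U.
u1 = -g1 + 0·g2 + 2g3, giving column 1 = (-1, 0, 2); repeating for each j gives P = [[-1, -1, -2], [0, -2, 0], [2, 1, 0]].

[[-1, -1, -2], [0, -2, 0], [2, 1, 0]]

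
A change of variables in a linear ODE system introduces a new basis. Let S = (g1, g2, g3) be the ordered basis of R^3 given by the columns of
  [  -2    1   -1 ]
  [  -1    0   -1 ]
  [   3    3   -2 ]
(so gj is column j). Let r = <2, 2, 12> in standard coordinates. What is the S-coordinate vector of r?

[r]_S is the unique c with M c = r, where M has columns g1, ..., g3.
Gaussian elimination on [M | r] yields c = (1, 1, -3).
Check: g1 + g2 - 3g3 = <2, 2, 12>.

<1, 1, -3>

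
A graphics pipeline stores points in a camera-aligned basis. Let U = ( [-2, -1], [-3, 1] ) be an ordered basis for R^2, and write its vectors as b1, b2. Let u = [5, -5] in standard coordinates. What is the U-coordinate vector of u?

[2, -3]

Write u = c_1 b1 + c_2 b2 and solve for the c_i.
System: -2c_1 - 3c_2 = 5, -c_1 + c_2 = -5; solving gives c_1 = 2, c_2 = -3.
Check: 2b1 - 3b2 = [5, -5].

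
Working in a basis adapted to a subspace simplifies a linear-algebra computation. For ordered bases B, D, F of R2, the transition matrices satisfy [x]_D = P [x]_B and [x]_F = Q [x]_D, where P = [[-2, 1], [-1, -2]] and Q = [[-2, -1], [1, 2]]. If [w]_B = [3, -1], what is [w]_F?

[15, -9]

Composing the changes, [w]_F = Q P [w]_B.
Q P = [[5, 0], [-4, -3]]; applying this to [3, -1] gives [15, -9].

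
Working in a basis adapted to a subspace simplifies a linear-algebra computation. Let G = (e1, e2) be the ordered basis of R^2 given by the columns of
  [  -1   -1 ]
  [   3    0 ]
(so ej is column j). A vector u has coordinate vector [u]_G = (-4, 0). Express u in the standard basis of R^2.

u = M [u]_G, where M has columns e1, e2.
Carrying out the matrix-vector product, u = (4, -12).

(4, -12)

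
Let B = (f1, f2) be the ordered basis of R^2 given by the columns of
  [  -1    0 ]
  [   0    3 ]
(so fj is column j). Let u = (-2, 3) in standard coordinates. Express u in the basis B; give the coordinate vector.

We seek scalars with c_1 f1 + c_2 f2 = u; equivalently solve M c = u where the columns of M are f1, f2.
System: -c_1 + 0c_2 = -2, 0c_1 + 3c_2 = 3; solving gives c_1 = 2, c_2 = 1.
Check: 2f1 + f2 = (-2, 3).

(2, 1)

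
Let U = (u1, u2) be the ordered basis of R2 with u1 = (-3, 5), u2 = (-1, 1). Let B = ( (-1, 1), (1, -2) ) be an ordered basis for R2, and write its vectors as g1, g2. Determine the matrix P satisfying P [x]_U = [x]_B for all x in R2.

Column j of P is [uj]_B, since P maps U-coordinates to B-coordinates.
Expressing u1 in B: u1 = g1 - 2g2, so column 1 of P is (1, -2).
Doing the same for each uj gives P = [[1, 1], [-2, 0]].

[[1, 1], [-2, 0]]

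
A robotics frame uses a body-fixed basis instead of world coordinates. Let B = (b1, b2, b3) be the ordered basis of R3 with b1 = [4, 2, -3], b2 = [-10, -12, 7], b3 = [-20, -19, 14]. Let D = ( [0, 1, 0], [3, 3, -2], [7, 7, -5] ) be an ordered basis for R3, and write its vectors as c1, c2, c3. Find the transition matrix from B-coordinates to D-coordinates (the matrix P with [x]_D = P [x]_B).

Let M have columns bj and N have columns cj. Then for every x, N [x]_D = x = M [x]_B, so P = N^(-1) M.
Since det N = 1, N^(-1) has integer entries; multiplying gives P = [[-2, -2, 1], [-1, -1, -2], [1, -1, -2]].

[[-2, -2, 1], [-1, -1, -2], [1, -1, -2]]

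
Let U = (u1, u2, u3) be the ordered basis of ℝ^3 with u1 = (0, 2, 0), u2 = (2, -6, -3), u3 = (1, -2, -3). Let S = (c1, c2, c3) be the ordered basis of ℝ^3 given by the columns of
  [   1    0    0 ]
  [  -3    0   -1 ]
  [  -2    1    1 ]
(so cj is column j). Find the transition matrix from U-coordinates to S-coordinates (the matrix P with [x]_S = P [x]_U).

[[0, 2, 1], [2, 1, 0], [-2, 0, -1]]

Column j of P is [uj]_S, since P maps U-coordinates to S-coordinates.
Expressing u1 in S: u1 = 0·c1 + 2c2 - 2c3, so column 1 of P is (0, 2, -2).
Doing the same for each uj gives P = [[0, 2, 1], [2, 1, 0], [-2, 0, -1]].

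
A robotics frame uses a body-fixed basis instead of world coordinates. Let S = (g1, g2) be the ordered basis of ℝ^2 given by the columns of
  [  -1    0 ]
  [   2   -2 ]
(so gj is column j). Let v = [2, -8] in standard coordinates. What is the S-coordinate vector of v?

[-2, 2]

[v]_S is the unique c with M c = v, where M has columns g1, g2.
System: -c_1 + 0c_2 = 2, 2c_1 - 2c_2 = -8; solving gives c_1 = -2, c_2 = 2.
Check: -2g1 + 2g2 = [2, -8].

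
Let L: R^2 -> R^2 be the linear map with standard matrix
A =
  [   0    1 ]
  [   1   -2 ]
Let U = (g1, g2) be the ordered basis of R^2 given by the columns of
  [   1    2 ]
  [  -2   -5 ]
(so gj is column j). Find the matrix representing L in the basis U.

[[0, -1], [-1, -2]]

With P the matrix whose columns are g1, g2, [L]_U = P^(-1) A P.
Column by column: L(g1) = A g1 = (-2, 5); its U-coordinates (0, -1) give column 1.
Continuing for each basis vector yields [L]_U = [[0, -1], [-1, -2]].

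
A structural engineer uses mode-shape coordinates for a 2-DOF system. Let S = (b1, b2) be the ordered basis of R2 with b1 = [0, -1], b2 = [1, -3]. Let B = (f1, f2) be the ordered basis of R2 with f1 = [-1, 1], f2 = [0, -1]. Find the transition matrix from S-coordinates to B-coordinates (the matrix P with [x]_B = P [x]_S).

Take x = bj: its S-coordinates are the j-th standard unit vector, so P e_j — column j of P — equals [bj]_B.
b1 = 0·f1 + f2, giving column 1 = [0, 1]; repeating for each j gives P = [[0, -1], [1, 2]].

[[0, -1], [1, 2]]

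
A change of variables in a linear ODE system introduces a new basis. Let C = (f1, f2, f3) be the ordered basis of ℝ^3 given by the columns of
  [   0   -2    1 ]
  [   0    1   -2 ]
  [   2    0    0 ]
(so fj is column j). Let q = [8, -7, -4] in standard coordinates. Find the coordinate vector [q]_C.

[-2, -3, 2]

Write q = c_1 f1 + ... + c_3 f3 and solve for the c_i.
Row-reducing the augmented matrix [M | q] gives c = (-2, -3, 2).
Check: -2f1 - 3f2 + 2f3 = [8, -7, -4].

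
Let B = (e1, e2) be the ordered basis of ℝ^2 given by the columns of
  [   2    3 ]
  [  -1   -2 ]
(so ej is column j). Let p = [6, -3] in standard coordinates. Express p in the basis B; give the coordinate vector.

We seek scalars with c_1 e1 + c_2 e2 = p; equivalently solve M c = p where the columns of M are e1, e2.
System: 2c_1 + 3c_2 = 6, -c_1 - 2c_2 = -3; solving gives c_1 = 3, c_2 = 0.
Check: 3e1 + 0·e2 = [6, -3].

[3, 0]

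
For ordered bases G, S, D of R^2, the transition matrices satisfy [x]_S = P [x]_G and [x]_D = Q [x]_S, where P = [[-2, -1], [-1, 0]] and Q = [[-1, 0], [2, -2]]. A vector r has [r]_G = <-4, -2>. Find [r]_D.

First [r]_S = P [r]_G = <10, 4>.
Then [r]_D = Q [r]_S = <-10, 12>.

<-10, 12>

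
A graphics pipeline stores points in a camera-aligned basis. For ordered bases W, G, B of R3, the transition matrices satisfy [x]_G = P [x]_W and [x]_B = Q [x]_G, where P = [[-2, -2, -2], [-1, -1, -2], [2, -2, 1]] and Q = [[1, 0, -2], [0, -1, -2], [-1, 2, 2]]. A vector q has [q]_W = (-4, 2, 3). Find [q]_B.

(16, 22, -24)

Apply P to get G-coordinates (-2, -4, -9), then Q to get B-coordinates.
The result is [q]_B = (16, 22, -24).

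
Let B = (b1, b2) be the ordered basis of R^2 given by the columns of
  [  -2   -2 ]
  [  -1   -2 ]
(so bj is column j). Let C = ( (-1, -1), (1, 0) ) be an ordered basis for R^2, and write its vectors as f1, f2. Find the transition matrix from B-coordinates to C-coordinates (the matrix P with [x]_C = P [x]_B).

[[1, 2], [-1, 0]]

Take x = bj: its B-coordinates are the j-th standard unit vector, so P e_j — column j of P — equals [bj]_C.
b1 = f1 - f2, giving column 1 = (1, -1); repeating for each j gives P = [[1, 2], [-1, 0]].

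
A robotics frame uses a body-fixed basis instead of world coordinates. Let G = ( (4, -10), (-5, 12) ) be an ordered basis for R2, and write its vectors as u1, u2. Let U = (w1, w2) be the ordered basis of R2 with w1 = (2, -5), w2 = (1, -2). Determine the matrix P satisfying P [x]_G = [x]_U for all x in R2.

[[2, -2], [0, -1]]

Let M have columns uj and N have columns wj. Then for every x, N [x]_U = x = M [x]_G, so P = N^(-1) M.
Since det N = 1, N^(-1) has integer entries; multiplying gives P = [[2, -2], [0, -1]].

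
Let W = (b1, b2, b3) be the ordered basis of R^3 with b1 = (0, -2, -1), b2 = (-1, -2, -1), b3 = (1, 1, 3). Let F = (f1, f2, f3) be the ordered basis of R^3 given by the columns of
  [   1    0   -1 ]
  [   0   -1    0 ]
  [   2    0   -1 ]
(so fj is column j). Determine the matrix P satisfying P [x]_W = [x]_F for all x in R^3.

Column j of P is [bj]_F, since P maps W-coordinates to F-coordinates.
Expressing b1 in F: b1 = -f1 + 2f2 - f3, so column 1 of P is (-1, 2, -1).
Doing the same for each bj gives P = [[-1, 0, 2], [2, 2, -1], [-1, 1, 1]].

[[-1, 0, 2], [2, 2, -1], [-1, 1, 1]]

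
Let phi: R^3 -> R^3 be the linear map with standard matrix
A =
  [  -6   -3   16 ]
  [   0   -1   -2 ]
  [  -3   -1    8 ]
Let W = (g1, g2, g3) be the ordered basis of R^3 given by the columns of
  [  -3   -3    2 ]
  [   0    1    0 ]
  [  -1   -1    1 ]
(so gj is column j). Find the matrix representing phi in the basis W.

[[-2, 0, 2], [2, 1, -2], [1, 1, 2]]

Let P have columns g1, ..., g3. Then [phi]_W = P^(-1) A P.
Here det P = -1, so P^(-1) is integer; computing A P first and then P^(-1)(A P) gives [[-2, 0, 2], [2, 1, -2], [1, 1, 2]].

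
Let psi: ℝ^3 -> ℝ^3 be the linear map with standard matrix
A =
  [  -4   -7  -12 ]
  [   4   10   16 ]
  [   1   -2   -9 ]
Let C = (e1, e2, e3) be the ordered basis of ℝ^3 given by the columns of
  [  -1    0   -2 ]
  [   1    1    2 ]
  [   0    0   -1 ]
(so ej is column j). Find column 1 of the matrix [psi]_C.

Compute psi(e1) = A e1 = <-3, 6, -3> in standard coordinates.
Then write this in C-coordinates: solve for y in y_1 e1 + ... + y_3 e3 = <-3, 6, -3>.
This gives y = <-3, 3, 3>, which is column 1 of [psi]_C.

<-3, 3, 3>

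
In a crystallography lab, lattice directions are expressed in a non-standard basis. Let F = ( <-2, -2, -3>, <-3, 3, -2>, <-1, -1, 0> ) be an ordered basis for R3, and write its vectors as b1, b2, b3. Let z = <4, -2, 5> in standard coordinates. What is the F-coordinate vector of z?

<-1, -1, 1>

[z]_F is the unique c with M c = z, where M has columns b1, ..., b3.
Gaussian elimination on [M | z] yields c = (-1, -1, 1).
Check: -b1 - b2 + b3 = <4, -2, 5>.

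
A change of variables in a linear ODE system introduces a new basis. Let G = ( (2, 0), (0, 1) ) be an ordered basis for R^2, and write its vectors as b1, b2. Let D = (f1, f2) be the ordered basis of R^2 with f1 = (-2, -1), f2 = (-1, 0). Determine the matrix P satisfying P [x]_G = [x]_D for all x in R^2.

Column j of P is [bj]_D, since P maps G-coordinates to D-coordinates.
Expressing b1 in D: b1 = 0·f1 - 2f2, so column 1 of P is (0, -2).
Doing the same for each bj gives P = [[0, -1], [-2, 2]].

[[0, -1], [-2, 2]]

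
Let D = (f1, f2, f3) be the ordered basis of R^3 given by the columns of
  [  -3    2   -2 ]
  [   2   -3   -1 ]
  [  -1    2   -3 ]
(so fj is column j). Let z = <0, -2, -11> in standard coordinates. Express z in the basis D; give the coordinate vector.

<-4, -3, 3>

Write z = c_1 f1 + ... + c_3 f3 and solve for the c_i.
Row-reducing the augmented matrix [M | z] gives c = (-4, -3, 3).
Check: -4f1 - 3f2 + 3f3 = <0, -2, -11>.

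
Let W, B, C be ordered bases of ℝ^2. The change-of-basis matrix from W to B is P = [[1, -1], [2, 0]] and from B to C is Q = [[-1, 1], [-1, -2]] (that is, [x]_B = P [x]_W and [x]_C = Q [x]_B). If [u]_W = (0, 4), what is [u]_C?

Composing the changes, [u]_C = Q P [u]_W.
Q P = [[1, 1], [-5, 1]]; applying this to (0, 4) gives (4, 4).

(4, 4)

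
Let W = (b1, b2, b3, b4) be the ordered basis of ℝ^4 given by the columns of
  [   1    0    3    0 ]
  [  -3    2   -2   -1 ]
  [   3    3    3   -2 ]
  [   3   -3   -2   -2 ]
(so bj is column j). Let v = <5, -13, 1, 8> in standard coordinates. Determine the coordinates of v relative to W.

<2, -2, 1, 1>

[v]_W is the unique c with M c = v, where M has columns b1, ..., b4.
Row-reducing the augmented matrix [M | v] gives c = (2, -2, 1, 1).
Check: 2b1 - 2b2 + b3 + b4 = <5, -13, 1, 8>.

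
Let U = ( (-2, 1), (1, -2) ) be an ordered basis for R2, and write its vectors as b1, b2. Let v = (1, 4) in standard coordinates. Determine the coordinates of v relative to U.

(-2, -3)

We seek scalars with c_1 b1 + c_2 b2 = v; equivalently solve M c = v where the columns of M are b1, b2.
System: -2c_1 + c_2 = 1, c_1 - 2c_2 = 4; solving gives c_1 = -2, c_2 = -3.
Check: -2b1 - 3b2 = (1, 4).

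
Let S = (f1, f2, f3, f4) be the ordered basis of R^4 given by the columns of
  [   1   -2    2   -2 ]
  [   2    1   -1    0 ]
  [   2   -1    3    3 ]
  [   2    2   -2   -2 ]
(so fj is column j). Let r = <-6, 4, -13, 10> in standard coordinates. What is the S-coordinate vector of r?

[r]_S is the unique c with M c = r, where M has columns f1, ..., f4.
Row-reducing the augmented matrix [M | r] gives c = (0, 1, -3, -1).
Check: 0·f1 + f2 - 3f3 - f4 = <-6, 4, -13, 10>.

<0, 1, -3, -1>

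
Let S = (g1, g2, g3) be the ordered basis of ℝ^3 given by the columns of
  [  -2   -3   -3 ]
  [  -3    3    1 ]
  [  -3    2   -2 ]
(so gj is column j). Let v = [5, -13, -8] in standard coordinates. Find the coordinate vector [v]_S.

We seek scalars with c_1 g1 + ... + c_3 g3 = v; equivalently solve M c = v where the columns of M are g1, ..., g3.
Row-reducing the augmented matrix [M | v] gives c = (2, -2, -1).
Check: 2g1 - 2g2 - g3 = [5, -13, -8].

[2, -2, -1]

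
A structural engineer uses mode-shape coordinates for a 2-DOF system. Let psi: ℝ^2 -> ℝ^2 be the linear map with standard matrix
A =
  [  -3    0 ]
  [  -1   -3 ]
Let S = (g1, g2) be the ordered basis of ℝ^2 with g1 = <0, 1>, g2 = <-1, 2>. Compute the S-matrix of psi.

With P the matrix whose columns are g1, g2, [psi]_S = P^(-1) A P.
Column by column: psi(g1) = A g1 = <0, -3>; its S-coordinates <-3, 0> give column 1.
Continuing for each basis vector yields [psi]_S = [[-3, 1], [0, -3]].

[[-3, 1], [0, -3]]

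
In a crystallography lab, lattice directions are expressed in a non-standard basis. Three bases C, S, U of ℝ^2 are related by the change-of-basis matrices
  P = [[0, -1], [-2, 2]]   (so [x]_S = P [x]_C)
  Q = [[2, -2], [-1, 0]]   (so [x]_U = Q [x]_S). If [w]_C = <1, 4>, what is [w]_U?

Composing the changes, [w]_U = Q P [w]_C.
Q P = [[4, -6], [0, 1]]; applying this to <1, 4> gives <-20, 4>.

<-20, 4>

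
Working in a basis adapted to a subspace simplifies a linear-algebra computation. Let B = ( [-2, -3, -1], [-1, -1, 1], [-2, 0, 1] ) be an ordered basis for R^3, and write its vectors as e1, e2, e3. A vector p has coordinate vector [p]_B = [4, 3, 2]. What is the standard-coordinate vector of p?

[-15, -15, 1]

p = M [p]_B, where M has columns e1, ..., e3.
Carrying out the matrix-vector product, p = [-15, -15, 1].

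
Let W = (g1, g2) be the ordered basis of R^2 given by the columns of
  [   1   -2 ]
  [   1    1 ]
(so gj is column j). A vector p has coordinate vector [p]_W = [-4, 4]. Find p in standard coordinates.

[-12, 0]

By definition p = -4g1 + 4g2.
Summing componentwise gives [-12, 0].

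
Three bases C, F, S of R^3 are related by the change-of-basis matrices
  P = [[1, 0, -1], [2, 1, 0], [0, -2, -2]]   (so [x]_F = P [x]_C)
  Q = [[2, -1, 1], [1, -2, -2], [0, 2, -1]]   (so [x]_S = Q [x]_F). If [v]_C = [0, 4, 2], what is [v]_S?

Apply P to get F-coordinates [-2, 4, -12], then Q to get S-coordinates.
The result is [v]_S = [-20, 14, 20].

[-20, 14, 20]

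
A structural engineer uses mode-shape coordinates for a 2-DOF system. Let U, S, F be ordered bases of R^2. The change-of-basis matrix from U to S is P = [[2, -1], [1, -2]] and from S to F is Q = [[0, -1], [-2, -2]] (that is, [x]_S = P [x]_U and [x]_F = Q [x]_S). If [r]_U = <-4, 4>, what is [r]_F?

First [r]_S = P [r]_U = <-12, -12>.
Then [r]_F = Q [r]_S = <12, 48>.

<12, 48>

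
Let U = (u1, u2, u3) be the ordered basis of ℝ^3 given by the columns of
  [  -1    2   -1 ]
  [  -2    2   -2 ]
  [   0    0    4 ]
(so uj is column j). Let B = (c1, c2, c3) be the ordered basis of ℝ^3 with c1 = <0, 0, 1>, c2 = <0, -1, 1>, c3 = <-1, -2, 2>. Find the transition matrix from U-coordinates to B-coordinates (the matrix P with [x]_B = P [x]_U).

Column j of P is [uj]_B, since P maps U-coordinates to B-coordinates.
Expressing u1 in B: u1 = -2c1 + 0·c2 + c3, so column 1 of P is <-2, 0, 1>.
Doing the same for each uj gives P = [[-2, 2, 2], [0, 2, 0], [1, -2, 1]].

[[-2, 2, 2], [0, 2, 0], [1, -2, 1]]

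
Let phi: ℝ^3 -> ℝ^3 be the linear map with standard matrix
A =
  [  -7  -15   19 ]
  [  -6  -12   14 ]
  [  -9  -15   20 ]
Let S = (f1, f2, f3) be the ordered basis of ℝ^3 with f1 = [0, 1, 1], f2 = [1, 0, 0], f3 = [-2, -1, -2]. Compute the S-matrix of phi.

The j-th column of [phi]_S is [phi(fj)]_S.
phi(f1) = A f1 = [4, 2, 5] = -f1 - 2f2 - 3f3, so column 1 is [-1, -2, -3].
Repeating for f2, f3 and assembling the columns gives [[-1, -3, -1], [-2, -1, -3], [-3, 3, 3]].

[[-1, -3, -1], [-2, -1, -3], [-3, 3, 3]]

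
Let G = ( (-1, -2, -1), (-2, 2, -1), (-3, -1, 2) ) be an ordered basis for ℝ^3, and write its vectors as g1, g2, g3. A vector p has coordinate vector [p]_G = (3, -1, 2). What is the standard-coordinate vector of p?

p = M [p]_G, where M has columns g1, ..., g3.
Carrying out the matrix-vector product, p = (-7, -10, 2).

(-7, -10, 2)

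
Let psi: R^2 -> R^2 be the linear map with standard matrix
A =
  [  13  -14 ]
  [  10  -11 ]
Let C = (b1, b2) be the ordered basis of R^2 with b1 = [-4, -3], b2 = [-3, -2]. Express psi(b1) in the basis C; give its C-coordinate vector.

Compute psi(b1) = A b1 = [-10, -7] in standard coordinates.
Then write this in C-coordinates: solve for y in y_1 b1 + y_2 b2 = [-10, -7].
This gives y = [1, 2], which is column 1 of [psi]_C.

[1, 2]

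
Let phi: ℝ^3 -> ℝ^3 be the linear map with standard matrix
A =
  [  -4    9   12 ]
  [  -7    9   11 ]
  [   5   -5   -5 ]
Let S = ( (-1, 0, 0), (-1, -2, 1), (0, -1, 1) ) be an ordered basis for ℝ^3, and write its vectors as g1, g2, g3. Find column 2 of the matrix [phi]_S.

(2, 0, 0)

Compute phi(g2) = A g2 = (-2, 0, 0) in standard coordinates.
Then write this in S-coordinates: solve for y in y_1 g1 + ... + y_3 g3 = (-2, 0, 0).
This gives y = (2, 0, 0), which is column 2 of [phi]_S.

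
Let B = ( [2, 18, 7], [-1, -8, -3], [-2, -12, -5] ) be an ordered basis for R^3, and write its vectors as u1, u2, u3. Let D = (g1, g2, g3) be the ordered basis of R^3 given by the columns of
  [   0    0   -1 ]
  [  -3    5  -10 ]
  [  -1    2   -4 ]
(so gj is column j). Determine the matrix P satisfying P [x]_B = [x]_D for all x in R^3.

[[-1, 1, -1], [-1, 1, 1], [-2, 1, 2]]

Take x = uj: its B-coordinates are the j-th standard unit vector, so P e_j — column j of P — equals [uj]_D.
u1 = -g1 - g2 - 2g3, giving column 1 = [-1, -1, -2]; repeating for each j gives P = [[-1, 1, -1], [-1, 1, 1], [-2, 1, 2]].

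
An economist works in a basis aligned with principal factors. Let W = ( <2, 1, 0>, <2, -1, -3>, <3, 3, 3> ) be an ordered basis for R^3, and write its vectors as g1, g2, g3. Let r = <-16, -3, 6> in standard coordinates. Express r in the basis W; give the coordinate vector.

[r]_W is the unique c with M c = r, where M has columns g1, ..., g3.
Gaussian elimination on [M | r] yields c = (-1, -4, -2).
Check: -g1 - 4g2 - 2g3 = <-16, -3, 6>.

<-1, -4, -2>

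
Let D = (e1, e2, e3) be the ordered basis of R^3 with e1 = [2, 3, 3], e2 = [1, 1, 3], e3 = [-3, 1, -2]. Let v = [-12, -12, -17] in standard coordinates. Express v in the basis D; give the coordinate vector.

Write v = c_1 e1 + ... + c_3 e3 and solve for the c_i.
Gaussian elimination on [M | v] yields c = (-4, -1, 1).
Check: -4e1 - e2 + e3 = [-12, -12, -17].

[-4, -1, 1]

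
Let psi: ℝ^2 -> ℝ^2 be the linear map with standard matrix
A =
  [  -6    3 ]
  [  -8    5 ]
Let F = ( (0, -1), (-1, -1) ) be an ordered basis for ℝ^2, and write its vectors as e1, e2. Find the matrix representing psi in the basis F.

The j-th column of [psi]_F is [psi(ej)]_F.
psi(e1) = A e1 = (-3, -5) = 2e1 + 3e2, so column 1 is (2, 3).
Repeating for e2 and assembling the columns gives [[2, 0], [3, -3]].

[[2, 0], [3, -3]]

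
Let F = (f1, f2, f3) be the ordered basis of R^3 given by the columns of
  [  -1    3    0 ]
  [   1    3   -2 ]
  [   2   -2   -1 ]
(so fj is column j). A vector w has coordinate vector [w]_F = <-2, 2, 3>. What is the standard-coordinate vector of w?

<8, -2, -11>

The coordinates say w = -2f1 + 2f2 + 3f3; adding the scaled basis vectors gives <8, -2, -11>.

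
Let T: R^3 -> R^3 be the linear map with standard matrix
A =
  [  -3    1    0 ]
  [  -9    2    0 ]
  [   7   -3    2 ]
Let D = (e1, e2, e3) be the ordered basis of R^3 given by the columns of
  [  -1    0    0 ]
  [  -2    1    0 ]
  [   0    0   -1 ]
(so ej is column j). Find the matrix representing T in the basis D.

The j-th column of [T]_D is [T(ej)]_D.
T(e1) = A e1 = (1, 5, -1) = -e1 + 3e2 + e3, so column 1 is (-1, 3, 1).
Repeating for e2, e3 and assembling the columns gives [[-1, -1, 0], [3, 0, 0], [1, 3, 2]].

[[-1, -1, 0], [3, 0, 0], [1, 3, 2]]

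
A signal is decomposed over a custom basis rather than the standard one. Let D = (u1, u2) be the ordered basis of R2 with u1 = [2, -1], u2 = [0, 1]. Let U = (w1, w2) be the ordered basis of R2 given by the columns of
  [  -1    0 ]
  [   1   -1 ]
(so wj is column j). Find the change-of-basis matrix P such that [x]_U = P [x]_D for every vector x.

Take x = uj: its D-coordinates are the j-th standard unit vector, so P e_j — column j of P — equals [uj]_U.
u1 = -2w1 - w2, giving column 1 = [-2, -1]; repeating for each j gives P = [[-2, 0], [-1, -1]].

[[-2, 0], [-1, -1]]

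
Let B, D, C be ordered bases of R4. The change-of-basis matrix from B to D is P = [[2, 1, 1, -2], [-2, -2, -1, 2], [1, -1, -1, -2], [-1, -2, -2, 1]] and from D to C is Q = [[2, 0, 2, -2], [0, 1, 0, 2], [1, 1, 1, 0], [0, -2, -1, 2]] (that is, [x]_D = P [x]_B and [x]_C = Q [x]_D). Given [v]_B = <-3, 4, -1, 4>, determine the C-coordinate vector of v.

<-52, 9, -18, 2>

First [v]_D = P [v]_B = <-11, 7, -14, 1>.
Then [v]_C = Q [v]_D = <-52, 9, -18, 2>.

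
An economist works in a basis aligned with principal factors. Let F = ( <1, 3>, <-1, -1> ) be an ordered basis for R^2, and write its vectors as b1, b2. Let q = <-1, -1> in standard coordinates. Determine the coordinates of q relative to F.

<0, 1>

We seek scalars with c_1 b1 + c_2 b2 = q; equivalently solve M c = q where the columns of M are b1, b2.
System: c_1 - c_2 = -1, 3c_1 - c_2 = -1; solving gives c_1 = 0, c_2 = 1.
Check: 0·b1 + b2 = <-1, -1>.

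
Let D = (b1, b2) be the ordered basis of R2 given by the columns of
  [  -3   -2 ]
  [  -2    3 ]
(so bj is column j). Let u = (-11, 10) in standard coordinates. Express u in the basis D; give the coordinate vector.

(1, 4)

Write u = c_1 b1 + c_2 b2 and solve for the c_i.
System: -3c_1 - 2c_2 = -11, -2c_1 + 3c_2 = 10; solving gives c_1 = 1, c_2 = 4.
Check: b1 + 4b2 = (-11, 10).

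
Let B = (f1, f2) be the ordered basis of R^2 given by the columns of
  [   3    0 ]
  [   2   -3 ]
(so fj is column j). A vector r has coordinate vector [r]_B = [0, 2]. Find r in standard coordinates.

[0, -6]

The coordinates say r = 0·f1 + 2f2; adding the scaled basis vectors gives [0, -6].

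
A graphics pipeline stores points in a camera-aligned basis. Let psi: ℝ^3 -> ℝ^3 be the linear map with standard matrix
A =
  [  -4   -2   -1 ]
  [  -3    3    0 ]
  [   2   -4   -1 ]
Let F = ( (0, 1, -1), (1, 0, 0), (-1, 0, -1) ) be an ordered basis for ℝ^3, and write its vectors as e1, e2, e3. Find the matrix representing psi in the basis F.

Let P have columns e1, ..., e3. Then [psi]_F = P^(-1) A P.
Here det P = 1, so P^(-1) is integer; computing A P first and then P^(-1)(A P) gives [[3, -3, 3], [-1, -3, 3], [0, 1, -2]].

[[3, -3, 3], [-1, -3, 3], [0, 1, -2]]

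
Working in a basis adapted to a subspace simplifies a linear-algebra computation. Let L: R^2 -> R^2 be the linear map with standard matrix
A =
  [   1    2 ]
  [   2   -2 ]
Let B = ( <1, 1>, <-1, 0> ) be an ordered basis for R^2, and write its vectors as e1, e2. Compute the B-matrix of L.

[[0, -2], [-3, -1]]

With P the matrix whose columns are e1, e2, [L]_B = P^(-1) A P.
Column by column: L(e1) = A e1 = <3, 0>; its B-coordinates <0, -3> give column 1.
Continuing for each basis vector yields [L]_B = [[0, -2], [-3, -1]].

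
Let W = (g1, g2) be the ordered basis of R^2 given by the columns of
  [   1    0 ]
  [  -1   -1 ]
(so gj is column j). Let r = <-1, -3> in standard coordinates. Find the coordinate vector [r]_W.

<-1, 4>

Write r = c_1 g1 + c_2 g2 and solve for the c_i.
System: c_1 + 0c_2 = -1, -c_1 - c_2 = -3; solving gives c_1 = -1, c_2 = 4.
Check: -g1 + 4g2 = <-1, -3>.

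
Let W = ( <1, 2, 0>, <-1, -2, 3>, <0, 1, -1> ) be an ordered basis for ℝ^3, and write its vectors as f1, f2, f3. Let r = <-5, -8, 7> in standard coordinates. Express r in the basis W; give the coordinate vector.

<-2, 3, 2>

Write r = c_1 f1 + ... + c_3 f3 and solve for the c_i.
Solving this 3x3 system gives c = (-2, 3, 2).
Check: -2f1 + 3f2 + 2f3 = <-5, -8, 7>.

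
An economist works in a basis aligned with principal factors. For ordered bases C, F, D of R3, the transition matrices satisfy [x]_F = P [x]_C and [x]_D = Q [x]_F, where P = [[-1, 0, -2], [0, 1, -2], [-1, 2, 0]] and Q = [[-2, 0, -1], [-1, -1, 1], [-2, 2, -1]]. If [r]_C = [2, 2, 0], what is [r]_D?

First [r]_F = P [r]_C = [-2, 2, 2].
Then [r]_D = Q [r]_F = [2, 2, 6].

[2, 2, 6]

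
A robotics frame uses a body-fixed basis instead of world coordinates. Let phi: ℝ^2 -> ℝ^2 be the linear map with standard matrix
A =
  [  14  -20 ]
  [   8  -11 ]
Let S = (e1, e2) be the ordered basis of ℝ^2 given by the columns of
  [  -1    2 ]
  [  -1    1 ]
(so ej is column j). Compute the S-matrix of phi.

[[0, -2], [3, 3]]

Let P have columns e1, e2. Then [phi]_S = P^(-1) A P.
Here det P = 1, so P^(-1) is integer; computing A P first and then P^(-1)(A P) gives [[0, -2], [3, 3]].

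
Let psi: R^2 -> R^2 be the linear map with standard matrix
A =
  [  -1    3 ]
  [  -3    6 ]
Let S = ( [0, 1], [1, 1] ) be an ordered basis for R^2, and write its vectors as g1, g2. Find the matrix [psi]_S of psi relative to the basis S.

[[3, 1], [3, 2]]

Let P have columns g1, g2. Then [psi]_S = P^(-1) A P.
Here det P = -1, so P^(-1) is integer; computing A P first and then P^(-1)(A P) gives [[3, 1], [3, 2]].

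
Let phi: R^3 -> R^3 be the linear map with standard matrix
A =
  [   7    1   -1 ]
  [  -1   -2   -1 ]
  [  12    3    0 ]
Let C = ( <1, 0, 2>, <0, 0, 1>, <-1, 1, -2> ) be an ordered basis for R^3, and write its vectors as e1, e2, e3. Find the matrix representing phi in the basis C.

Let P have columns e1, ..., e3. Then [phi]_C = P^(-1) A P.
Here det P = -1, so P^(-1) is integer; computing A P first and then P^(-1)(A P) gives [[2, -2, -3], [2, 2, -1], [-3, -1, 1]].

[[2, -2, -3], [2, 2, -1], [-3, -1, 1]]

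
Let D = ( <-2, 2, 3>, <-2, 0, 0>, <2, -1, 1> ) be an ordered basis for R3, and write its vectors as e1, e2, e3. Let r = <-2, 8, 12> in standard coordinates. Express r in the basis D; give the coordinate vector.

<4, -3, 0>

We seek scalars with c_1 e1 + ... + c_3 e3 = r; equivalently solve M c = r where the columns of M are e1, ..., e3.
Gaussian elimination on [M | r] yields c = (4, -3, 0).
Check: 4e1 - 3e2 + 0·e3 = <-2, 8, 12>.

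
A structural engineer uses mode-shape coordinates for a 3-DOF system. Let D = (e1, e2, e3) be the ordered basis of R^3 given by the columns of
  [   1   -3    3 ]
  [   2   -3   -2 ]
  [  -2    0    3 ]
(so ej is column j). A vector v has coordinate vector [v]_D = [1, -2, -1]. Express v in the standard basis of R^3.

By definition v = e1 - 2e2 - e3.
Summing componentwise gives [4, 10, -5].

[4, 10, -5]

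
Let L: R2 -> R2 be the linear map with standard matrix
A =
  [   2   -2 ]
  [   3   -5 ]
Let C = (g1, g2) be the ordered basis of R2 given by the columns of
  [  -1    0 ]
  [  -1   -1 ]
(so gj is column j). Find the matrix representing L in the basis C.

The j-th column of [L]_C is [L(gj)]_C.
L(g1) = A g1 = (0, 2) = 0·g1 - 2g2, so column 1 is (0, -2).
Repeating for g2 and assembling the columns gives [[0, -2], [-2, -3]].

[[0, -2], [-2, -3]]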